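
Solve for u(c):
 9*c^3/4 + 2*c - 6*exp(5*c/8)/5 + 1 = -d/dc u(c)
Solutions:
 u(c) = C1 - 9*c^4/16 - c^2 - c + 48*exp(5*c/8)/25


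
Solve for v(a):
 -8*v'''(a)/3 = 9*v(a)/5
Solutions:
 v(a) = C3*exp(-3*5^(2/3)*a/10) + (C1*sin(3*sqrt(3)*5^(2/3)*a/20) + C2*cos(3*sqrt(3)*5^(2/3)*a/20))*exp(3*5^(2/3)*a/20)


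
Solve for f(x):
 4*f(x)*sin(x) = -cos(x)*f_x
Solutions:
 f(x) = C1*cos(x)^4


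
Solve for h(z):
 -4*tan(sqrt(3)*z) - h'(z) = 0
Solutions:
 h(z) = C1 + 4*sqrt(3)*log(cos(sqrt(3)*z))/3


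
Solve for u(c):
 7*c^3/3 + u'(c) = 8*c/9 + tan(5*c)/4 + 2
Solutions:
 u(c) = C1 - 7*c^4/12 + 4*c^2/9 + 2*c - log(cos(5*c))/20


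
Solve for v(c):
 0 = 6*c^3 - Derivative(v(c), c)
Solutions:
 v(c) = C1 + 3*c^4/2


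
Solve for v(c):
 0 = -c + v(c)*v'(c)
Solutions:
 v(c) = -sqrt(C1 + c^2)
 v(c) = sqrt(C1 + c^2)


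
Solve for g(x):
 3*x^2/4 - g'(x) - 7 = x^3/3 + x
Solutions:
 g(x) = C1 - x^4/12 + x^3/4 - x^2/2 - 7*x


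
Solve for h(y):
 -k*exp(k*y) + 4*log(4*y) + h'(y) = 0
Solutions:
 h(y) = C1 - 4*y*log(y) + 4*y*(1 - 2*log(2)) + exp(k*y)


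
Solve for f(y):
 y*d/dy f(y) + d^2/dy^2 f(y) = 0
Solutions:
 f(y) = C1 + C2*erf(sqrt(2)*y/2)


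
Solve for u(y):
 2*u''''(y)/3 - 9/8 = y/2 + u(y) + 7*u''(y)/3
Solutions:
 u(y) = C1*exp(-y*sqrt(7 + sqrt(73))/2) + C2*exp(y*sqrt(7 + sqrt(73))/2) + C3*sin(y*sqrt(-7 + sqrt(73))/2) + C4*cos(y*sqrt(-7 + sqrt(73))/2) - y/2 - 9/8


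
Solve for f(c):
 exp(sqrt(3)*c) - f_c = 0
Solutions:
 f(c) = C1 + sqrt(3)*exp(sqrt(3)*c)/3


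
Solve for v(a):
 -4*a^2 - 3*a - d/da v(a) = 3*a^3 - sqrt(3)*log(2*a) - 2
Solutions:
 v(a) = C1 - 3*a^4/4 - 4*a^3/3 - 3*a^2/2 + sqrt(3)*a*log(a) - sqrt(3)*a + sqrt(3)*a*log(2) + 2*a


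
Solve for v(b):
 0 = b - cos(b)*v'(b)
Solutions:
 v(b) = C1 + Integral(b/cos(b), b)


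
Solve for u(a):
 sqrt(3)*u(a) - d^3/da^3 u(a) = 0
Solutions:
 u(a) = C3*exp(3^(1/6)*a) + (C1*sin(3^(2/3)*a/2) + C2*cos(3^(2/3)*a/2))*exp(-3^(1/6)*a/2)


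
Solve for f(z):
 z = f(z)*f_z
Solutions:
 f(z) = -sqrt(C1 + z^2)
 f(z) = sqrt(C1 + z^2)


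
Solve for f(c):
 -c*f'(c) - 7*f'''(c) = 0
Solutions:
 f(c) = C1 + Integral(C2*airyai(-7^(2/3)*c/7) + C3*airybi(-7^(2/3)*c/7), c)


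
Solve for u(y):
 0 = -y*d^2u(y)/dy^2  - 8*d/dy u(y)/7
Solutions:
 u(y) = C1 + C2/y^(1/7)


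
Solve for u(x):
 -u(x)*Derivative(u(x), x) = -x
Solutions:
 u(x) = -sqrt(C1 + x^2)
 u(x) = sqrt(C1 + x^2)


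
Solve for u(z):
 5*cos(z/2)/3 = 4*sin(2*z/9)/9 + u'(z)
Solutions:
 u(z) = C1 + 10*sin(z/2)/3 + 2*cos(2*z/9)


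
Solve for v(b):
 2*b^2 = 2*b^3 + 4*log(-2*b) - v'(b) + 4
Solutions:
 v(b) = C1 + b^4/2 - 2*b^3/3 + 4*b*log(-b) + 4*b*log(2)


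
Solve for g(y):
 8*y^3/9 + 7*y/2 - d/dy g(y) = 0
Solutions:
 g(y) = C1 + 2*y^4/9 + 7*y^2/4


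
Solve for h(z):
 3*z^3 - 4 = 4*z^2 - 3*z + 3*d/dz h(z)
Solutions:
 h(z) = C1 + z^4/4 - 4*z^3/9 + z^2/2 - 4*z/3


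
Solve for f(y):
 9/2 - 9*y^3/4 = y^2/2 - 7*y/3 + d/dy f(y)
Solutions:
 f(y) = C1 - 9*y^4/16 - y^3/6 + 7*y^2/6 + 9*y/2


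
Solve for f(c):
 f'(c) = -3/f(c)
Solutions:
 f(c) = -sqrt(C1 - 6*c)
 f(c) = sqrt(C1 - 6*c)


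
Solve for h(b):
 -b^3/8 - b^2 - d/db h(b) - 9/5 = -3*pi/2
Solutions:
 h(b) = C1 - b^4/32 - b^3/3 - 9*b/5 + 3*pi*b/2


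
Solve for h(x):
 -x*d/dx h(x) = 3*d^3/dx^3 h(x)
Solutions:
 h(x) = C1 + Integral(C2*airyai(-3^(2/3)*x/3) + C3*airybi(-3^(2/3)*x/3), x)


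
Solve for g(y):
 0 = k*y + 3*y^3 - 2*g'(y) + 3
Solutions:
 g(y) = C1 + k*y^2/4 + 3*y^4/8 + 3*y/2


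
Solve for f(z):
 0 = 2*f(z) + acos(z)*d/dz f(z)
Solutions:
 f(z) = C1*exp(-2*Integral(1/acos(z), z))


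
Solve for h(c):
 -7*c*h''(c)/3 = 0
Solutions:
 h(c) = C1 + C2*c


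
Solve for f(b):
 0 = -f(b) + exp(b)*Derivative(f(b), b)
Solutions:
 f(b) = C1*exp(-exp(-b))


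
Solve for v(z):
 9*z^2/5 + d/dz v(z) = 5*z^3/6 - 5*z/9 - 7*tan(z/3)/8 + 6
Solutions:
 v(z) = C1 + 5*z^4/24 - 3*z^3/5 - 5*z^2/18 + 6*z + 21*log(cos(z/3))/8


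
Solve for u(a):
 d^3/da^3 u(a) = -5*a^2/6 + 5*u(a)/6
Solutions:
 u(a) = C3*exp(5^(1/3)*6^(2/3)*a/6) + a^2 + (C1*sin(2^(2/3)*3^(1/6)*5^(1/3)*a/4) + C2*cos(2^(2/3)*3^(1/6)*5^(1/3)*a/4))*exp(-5^(1/3)*6^(2/3)*a/12)


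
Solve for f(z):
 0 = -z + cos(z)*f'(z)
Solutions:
 f(z) = C1 + Integral(z/cos(z), z)


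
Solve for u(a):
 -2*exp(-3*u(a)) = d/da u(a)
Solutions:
 u(a) = log(C1 - 6*a)/3
 u(a) = log((-3^(1/3) - 3^(5/6)*I)*(C1 - 2*a)^(1/3)/2)
 u(a) = log((-3^(1/3) + 3^(5/6)*I)*(C1 - 2*a)^(1/3)/2)


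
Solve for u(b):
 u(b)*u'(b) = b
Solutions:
 u(b) = -sqrt(C1 + b^2)
 u(b) = sqrt(C1 + b^2)


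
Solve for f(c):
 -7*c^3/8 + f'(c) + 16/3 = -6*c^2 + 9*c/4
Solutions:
 f(c) = C1 + 7*c^4/32 - 2*c^3 + 9*c^2/8 - 16*c/3


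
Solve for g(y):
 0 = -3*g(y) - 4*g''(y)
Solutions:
 g(y) = C1*sin(sqrt(3)*y/2) + C2*cos(sqrt(3)*y/2)


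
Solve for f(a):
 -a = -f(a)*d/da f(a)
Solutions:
 f(a) = -sqrt(C1 + a^2)
 f(a) = sqrt(C1 + a^2)


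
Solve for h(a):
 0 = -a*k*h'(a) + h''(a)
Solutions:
 h(a) = Piecewise((-sqrt(2)*sqrt(pi)*C1*erf(sqrt(2)*a*sqrt(-k)/2)/(2*sqrt(-k)) - C2, (k > 0) | (k < 0)), (-C1*a - C2, True))


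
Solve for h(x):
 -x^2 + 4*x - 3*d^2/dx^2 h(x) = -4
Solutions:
 h(x) = C1 + C2*x - x^4/36 + 2*x^3/9 + 2*x^2/3


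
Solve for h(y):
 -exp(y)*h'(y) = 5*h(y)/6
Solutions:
 h(y) = C1*exp(5*exp(-y)/6)


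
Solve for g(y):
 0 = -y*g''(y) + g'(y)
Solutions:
 g(y) = C1 + C2*y^2


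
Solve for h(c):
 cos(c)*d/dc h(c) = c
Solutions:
 h(c) = C1 + Integral(c/cos(c), c)


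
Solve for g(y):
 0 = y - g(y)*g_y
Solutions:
 g(y) = -sqrt(C1 + y^2)
 g(y) = sqrt(C1 + y^2)


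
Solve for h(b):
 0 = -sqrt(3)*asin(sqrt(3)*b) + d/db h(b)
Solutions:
 h(b) = C1 + sqrt(3)*(b*asin(sqrt(3)*b) + sqrt(3)*sqrt(1 - 3*b^2)/3)


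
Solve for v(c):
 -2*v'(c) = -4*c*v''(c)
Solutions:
 v(c) = C1 + C2*c^(3/2)


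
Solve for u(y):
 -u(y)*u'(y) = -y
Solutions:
 u(y) = -sqrt(C1 + y^2)
 u(y) = sqrt(C1 + y^2)


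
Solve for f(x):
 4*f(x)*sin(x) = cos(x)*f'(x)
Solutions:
 f(x) = C1/cos(x)^4


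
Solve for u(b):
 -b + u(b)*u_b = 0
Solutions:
 u(b) = -sqrt(C1 + b^2)
 u(b) = sqrt(C1 + b^2)


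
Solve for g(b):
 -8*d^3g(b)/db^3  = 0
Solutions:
 g(b) = C1 + C2*b + C3*b^2


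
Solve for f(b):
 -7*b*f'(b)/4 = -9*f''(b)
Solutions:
 f(b) = C1 + C2*erfi(sqrt(14)*b/12)


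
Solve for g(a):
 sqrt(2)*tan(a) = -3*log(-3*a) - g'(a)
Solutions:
 g(a) = C1 - 3*a*log(-a) - 3*a*log(3) + 3*a + sqrt(2)*log(cos(a))


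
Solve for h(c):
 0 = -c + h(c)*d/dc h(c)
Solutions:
 h(c) = -sqrt(C1 + c^2)
 h(c) = sqrt(C1 + c^2)


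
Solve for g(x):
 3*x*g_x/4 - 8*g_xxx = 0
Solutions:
 g(x) = C1 + Integral(C2*airyai(6^(1/3)*x/4) + C3*airybi(6^(1/3)*x/4), x)


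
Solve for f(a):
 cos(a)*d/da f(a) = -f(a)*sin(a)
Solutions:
 f(a) = C1*cos(a)


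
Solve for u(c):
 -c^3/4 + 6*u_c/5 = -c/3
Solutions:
 u(c) = C1 + 5*c^4/96 - 5*c^2/36


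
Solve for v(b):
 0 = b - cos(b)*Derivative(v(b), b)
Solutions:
 v(b) = C1 + Integral(b/cos(b), b)


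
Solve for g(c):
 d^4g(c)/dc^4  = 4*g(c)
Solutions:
 g(c) = C1*exp(-sqrt(2)*c) + C2*exp(sqrt(2)*c) + C3*sin(sqrt(2)*c) + C4*cos(sqrt(2)*c)


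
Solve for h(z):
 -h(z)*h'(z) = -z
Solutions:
 h(z) = -sqrt(C1 + z^2)
 h(z) = sqrt(C1 + z^2)


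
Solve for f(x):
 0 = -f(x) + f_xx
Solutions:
 f(x) = C1*exp(-x) + C2*exp(x)


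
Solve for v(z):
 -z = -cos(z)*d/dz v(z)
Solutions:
 v(z) = C1 + Integral(z/cos(z), z)


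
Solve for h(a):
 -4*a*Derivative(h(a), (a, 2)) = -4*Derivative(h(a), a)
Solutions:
 h(a) = C1 + C2*a^2


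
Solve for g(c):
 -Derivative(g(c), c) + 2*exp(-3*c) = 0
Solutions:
 g(c) = C1 - 2*exp(-3*c)/3


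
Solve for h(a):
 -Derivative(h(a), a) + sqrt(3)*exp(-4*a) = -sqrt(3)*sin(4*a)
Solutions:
 h(a) = C1 - sqrt(3)*cos(4*a)/4 - sqrt(3)*exp(-4*a)/4


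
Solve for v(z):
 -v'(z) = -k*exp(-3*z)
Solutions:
 v(z) = C1 - k*exp(-3*z)/3


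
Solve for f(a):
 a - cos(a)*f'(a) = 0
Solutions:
 f(a) = C1 + Integral(a/cos(a), a)


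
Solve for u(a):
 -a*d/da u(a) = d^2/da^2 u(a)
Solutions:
 u(a) = C1 + C2*erf(sqrt(2)*a/2)


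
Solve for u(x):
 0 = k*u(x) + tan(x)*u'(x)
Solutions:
 u(x) = C1*exp(-k*log(sin(x)))


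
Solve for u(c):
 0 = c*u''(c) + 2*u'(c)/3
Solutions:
 u(c) = C1 + C2*c^(1/3)


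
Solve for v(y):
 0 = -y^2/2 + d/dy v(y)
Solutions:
 v(y) = C1 + y^3/6


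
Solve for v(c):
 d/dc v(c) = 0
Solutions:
 v(c) = C1


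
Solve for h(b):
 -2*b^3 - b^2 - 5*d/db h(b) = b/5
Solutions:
 h(b) = C1 - b^4/10 - b^3/15 - b^2/50


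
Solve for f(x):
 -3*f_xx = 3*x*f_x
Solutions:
 f(x) = C1 + C2*erf(sqrt(2)*x/2)


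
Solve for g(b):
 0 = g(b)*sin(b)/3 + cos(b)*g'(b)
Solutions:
 g(b) = C1*cos(b)^(1/3)


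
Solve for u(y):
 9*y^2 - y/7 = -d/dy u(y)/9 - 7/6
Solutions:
 u(y) = C1 - 27*y^3 + 9*y^2/14 - 21*y/2


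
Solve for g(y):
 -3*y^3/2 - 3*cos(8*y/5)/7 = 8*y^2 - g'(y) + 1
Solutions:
 g(y) = C1 + 3*y^4/8 + 8*y^3/3 + y + 15*sin(8*y/5)/56


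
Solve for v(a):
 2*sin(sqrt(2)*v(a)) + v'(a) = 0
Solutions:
 v(a) = sqrt(2)*(pi - acos((-exp(2*sqrt(2)*C1) - exp(4*sqrt(2)*a))/(exp(2*sqrt(2)*C1) - exp(4*sqrt(2)*a)))/2)
 v(a) = sqrt(2)*acos((-exp(2*sqrt(2)*C1) - exp(4*sqrt(2)*a))/(exp(2*sqrt(2)*C1) - exp(4*sqrt(2)*a)))/2


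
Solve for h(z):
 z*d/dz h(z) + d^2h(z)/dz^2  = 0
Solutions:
 h(z) = C1 + C2*erf(sqrt(2)*z/2)


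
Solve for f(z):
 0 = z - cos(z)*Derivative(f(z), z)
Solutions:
 f(z) = C1 + Integral(z/cos(z), z)


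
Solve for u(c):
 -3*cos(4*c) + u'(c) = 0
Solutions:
 u(c) = C1 + 3*sin(4*c)/4


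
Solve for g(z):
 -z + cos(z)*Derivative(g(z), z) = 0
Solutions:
 g(z) = C1 + Integral(z/cos(z), z)


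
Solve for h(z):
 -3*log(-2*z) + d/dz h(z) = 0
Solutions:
 h(z) = C1 + 3*z*log(-z) + 3*z*(-1 + log(2))


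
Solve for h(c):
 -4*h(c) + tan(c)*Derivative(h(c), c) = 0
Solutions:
 h(c) = C1*sin(c)^4


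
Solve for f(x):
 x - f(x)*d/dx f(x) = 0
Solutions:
 f(x) = -sqrt(C1 + x^2)
 f(x) = sqrt(C1 + x^2)


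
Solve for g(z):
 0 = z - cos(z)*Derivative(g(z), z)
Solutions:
 g(z) = C1 + Integral(z/cos(z), z)


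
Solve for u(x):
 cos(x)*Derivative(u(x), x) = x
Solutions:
 u(x) = C1 + Integral(x/cos(x), x)


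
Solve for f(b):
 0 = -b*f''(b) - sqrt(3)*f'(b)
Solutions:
 f(b) = C1 + C2*b^(1 - sqrt(3))


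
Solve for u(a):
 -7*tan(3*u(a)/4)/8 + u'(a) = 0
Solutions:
 u(a) = -4*asin(C1*exp(21*a/32))/3 + 4*pi/3
 u(a) = 4*asin(C1*exp(21*a/32))/3


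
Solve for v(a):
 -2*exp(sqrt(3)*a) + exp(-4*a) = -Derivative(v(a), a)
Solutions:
 v(a) = C1 + 2*sqrt(3)*exp(sqrt(3)*a)/3 + exp(-4*a)/4


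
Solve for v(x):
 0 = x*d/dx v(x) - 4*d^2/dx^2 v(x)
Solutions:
 v(x) = C1 + C2*erfi(sqrt(2)*x/4)


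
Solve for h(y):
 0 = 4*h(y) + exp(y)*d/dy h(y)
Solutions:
 h(y) = C1*exp(4*exp(-y))


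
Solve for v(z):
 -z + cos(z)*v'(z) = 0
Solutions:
 v(z) = C1 + Integral(z/cos(z), z)


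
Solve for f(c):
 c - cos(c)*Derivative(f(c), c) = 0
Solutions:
 f(c) = C1 + Integral(c/cos(c), c)


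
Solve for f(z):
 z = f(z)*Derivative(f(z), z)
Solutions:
 f(z) = -sqrt(C1 + z^2)
 f(z) = sqrt(C1 + z^2)


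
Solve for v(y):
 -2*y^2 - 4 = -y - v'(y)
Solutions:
 v(y) = C1 + 2*y^3/3 - y^2/2 + 4*y


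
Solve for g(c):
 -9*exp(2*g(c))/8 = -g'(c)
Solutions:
 g(c) = log(-1/(C1 + 9*c))/2 + log(2)
 g(c) = log(-sqrt(-1/(C1 + 9*c))) + log(2)


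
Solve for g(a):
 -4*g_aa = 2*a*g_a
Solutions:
 g(a) = C1 + C2*erf(a/2)


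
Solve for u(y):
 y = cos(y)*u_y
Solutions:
 u(y) = C1 + Integral(y/cos(y), y)


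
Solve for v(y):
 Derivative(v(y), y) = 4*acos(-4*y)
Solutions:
 v(y) = C1 + 4*y*acos(-4*y) + sqrt(1 - 16*y^2)


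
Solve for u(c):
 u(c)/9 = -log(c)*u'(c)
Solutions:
 u(c) = C1*exp(-li(c)/9)


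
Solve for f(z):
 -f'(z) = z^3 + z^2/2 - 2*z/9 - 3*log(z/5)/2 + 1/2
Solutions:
 f(z) = C1 - z^4/4 - z^3/6 + z^2/9 + 3*z*log(z)/2 - 3*z*log(5)/2 - 2*z


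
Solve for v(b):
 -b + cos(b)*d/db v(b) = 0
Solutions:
 v(b) = C1 + Integral(b/cos(b), b)


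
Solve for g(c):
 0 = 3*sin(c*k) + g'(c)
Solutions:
 g(c) = C1 + 3*cos(c*k)/k


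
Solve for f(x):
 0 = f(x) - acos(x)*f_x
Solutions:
 f(x) = C1*exp(Integral(1/acos(x), x))


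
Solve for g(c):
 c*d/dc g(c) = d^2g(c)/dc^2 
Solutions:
 g(c) = C1 + C2*erfi(sqrt(2)*c/2)


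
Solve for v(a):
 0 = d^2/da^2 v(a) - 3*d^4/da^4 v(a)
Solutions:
 v(a) = C1 + C2*a + C3*exp(-sqrt(3)*a/3) + C4*exp(sqrt(3)*a/3)


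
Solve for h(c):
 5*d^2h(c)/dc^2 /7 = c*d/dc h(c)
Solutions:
 h(c) = C1 + C2*erfi(sqrt(70)*c/10)


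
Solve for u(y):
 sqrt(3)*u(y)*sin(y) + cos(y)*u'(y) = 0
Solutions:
 u(y) = C1*cos(y)^(sqrt(3))


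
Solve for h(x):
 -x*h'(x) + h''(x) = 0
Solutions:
 h(x) = C1 + C2*erfi(sqrt(2)*x/2)


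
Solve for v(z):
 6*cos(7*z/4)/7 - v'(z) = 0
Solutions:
 v(z) = C1 + 24*sin(7*z/4)/49


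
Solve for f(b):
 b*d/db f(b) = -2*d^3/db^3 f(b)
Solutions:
 f(b) = C1 + Integral(C2*airyai(-2^(2/3)*b/2) + C3*airybi(-2^(2/3)*b/2), b)


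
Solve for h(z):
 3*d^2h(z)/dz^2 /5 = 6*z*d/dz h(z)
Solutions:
 h(z) = C1 + C2*erfi(sqrt(5)*z)


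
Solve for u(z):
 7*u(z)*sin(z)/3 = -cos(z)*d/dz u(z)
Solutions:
 u(z) = C1*cos(z)^(7/3)


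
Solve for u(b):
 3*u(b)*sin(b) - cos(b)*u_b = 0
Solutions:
 u(b) = C1/cos(b)^3


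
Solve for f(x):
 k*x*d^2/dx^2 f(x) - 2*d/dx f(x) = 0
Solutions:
 f(x) = C1 + x^(((re(k) + 2)*re(k) + im(k)^2)/(re(k)^2 + im(k)^2))*(C2*sin(2*log(x)*Abs(im(k))/(re(k)^2 + im(k)^2)) + C3*cos(2*log(x)*im(k)/(re(k)^2 + im(k)^2)))


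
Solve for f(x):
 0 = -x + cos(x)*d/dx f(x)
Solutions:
 f(x) = C1 + Integral(x/cos(x), x)


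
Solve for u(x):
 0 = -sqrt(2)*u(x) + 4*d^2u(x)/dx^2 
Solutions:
 u(x) = C1*exp(-2^(1/4)*x/2) + C2*exp(2^(1/4)*x/2)


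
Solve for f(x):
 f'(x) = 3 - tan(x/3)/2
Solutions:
 f(x) = C1 + 3*x + 3*log(cos(x/3))/2


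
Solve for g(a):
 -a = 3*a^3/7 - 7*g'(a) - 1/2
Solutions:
 g(a) = C1 + 3*a^4/196 + a^2/14 - a/14


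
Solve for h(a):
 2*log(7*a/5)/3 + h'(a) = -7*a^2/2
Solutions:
 h(a) = C1 - 7*a^3/6 - 2*a*log(a)/3 - 2*a*log(7)/3 + 2*a/3 + 2*a*log(5)/3


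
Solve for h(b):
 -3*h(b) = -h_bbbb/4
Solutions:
 h(b) = C1*exp(-sqrt(2)*3^(1/4)*b) + C2*exp(sqrt(2)*3^(1/4)*b) + C3*sin(sqrt(2)*3^(1/4)*b) + C4*cos(sqrt(2)*3^(1/4)*b)


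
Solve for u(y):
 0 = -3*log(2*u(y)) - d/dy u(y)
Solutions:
 Integral(1/(log(_y) + log(2)), (_y, u(y)))/3 = C1 - y


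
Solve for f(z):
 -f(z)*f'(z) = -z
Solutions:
 f(z) = -sqrt(C1 + z^2)
 f(z) = sqrt(C1 + z^2)


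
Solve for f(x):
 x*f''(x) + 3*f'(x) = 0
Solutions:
 f(x) = C1 + C2/x^2


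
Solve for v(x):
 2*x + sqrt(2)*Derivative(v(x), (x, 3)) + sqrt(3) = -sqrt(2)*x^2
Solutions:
 v(x) = C1 + C2*x + C3*x^2 - x^5/60 - sqrt(2)*x^4/24 - sqrt(6)*x^3/12


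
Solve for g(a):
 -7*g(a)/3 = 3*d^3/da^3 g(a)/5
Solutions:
 g(a) = C3*exp(-105^(1/3)*a/3) + (C1*sin(3^(5/6)*35^(1/3)*a/6) + C2*cos(3^(5/6)*35^(1/3)*a/6))*exp(105^(1/3)*a/6)


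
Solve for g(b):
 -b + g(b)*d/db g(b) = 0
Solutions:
 g(b) = -sqrt(C1 + b^2)
 g(b) = sqrt(C1 + b^2)


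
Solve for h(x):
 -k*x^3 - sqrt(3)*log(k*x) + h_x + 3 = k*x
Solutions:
 h(x) = C1 + k*x^4/4 + k*x^2/2 + sqrt(3)*x*log(k*x) + x*(-3 - sqrt(3))


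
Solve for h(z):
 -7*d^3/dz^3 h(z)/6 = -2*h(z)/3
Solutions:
 h(z) = C3*exp(14^(2/3)*z/7) + (C1*sin(14^(2/3)*sqrt(3)*z/14) + C2*cos(14^(2/3)*sqrt(3)*z/14))*exp(-14^(2/3)*z/14)


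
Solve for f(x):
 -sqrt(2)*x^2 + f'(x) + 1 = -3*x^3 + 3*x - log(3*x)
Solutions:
 f(x) = C1 - 3*x^4/4 + sqrt(2)*x^3/3 + 3*x^2/2 - x*log(x) - x*log(3)


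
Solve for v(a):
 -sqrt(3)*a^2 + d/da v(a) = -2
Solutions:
 v(a) = C1 + sqrt(3)*a^3/3 - 2*a


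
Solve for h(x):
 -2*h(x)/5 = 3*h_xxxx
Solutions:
 h(x) = (C1*sin(30^(3/4)*x/30) + C2*cos(30^(3/4)*x/30))*exp(-30^(3/4)*x/30) + (C3*sin(30^(3/4)*x/30) + C4*cos(30^(3/4)*x/30))*exp(30^(3/4)*x/30)


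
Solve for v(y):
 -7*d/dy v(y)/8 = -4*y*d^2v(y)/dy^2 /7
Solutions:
 v(y) = C1 + C2*y^(81/32)


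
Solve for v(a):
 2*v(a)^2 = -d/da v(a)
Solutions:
 v(a) = 1/(C1 + 2*a)


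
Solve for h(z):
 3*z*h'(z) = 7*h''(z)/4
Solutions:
 h(z) = C1 + C2*erfi(sqrt(42)*z/7)


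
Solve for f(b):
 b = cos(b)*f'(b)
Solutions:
 f(b) = C1 + Integral(b/cos(b), b)


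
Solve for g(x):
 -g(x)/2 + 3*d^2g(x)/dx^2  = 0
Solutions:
 g(x) = C1*exp(-sqrt(6)*x/6) + C2*exp(sqrt(6)*x/6)


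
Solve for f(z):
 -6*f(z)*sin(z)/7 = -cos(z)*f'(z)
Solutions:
 f(z) = C1/cos(z)^(6/7)


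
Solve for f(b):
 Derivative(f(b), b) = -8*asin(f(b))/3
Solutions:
 Integral(1/asin(_y), (_y, f(b))) = C1 - 8*b/3


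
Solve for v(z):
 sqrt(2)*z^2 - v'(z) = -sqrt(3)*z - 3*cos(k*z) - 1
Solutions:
 v(z) = C1 + sqrt(2)*z^3/3 + sqrt(3)*z^2/2 + z + 3*sin(k*z)/k


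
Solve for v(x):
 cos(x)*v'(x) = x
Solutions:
 v(x) = C1 + Integral(x/cos(x), x)


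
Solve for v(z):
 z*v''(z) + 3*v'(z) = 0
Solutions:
 v(z) = C1 + C2/z^2


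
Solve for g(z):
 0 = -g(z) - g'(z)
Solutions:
 g(z) = C1*exp(-z)


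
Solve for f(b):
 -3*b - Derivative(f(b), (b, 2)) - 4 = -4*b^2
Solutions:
 f(b) = C1 + C2*b + b^4/3 - b^3/2 - 2*b^2


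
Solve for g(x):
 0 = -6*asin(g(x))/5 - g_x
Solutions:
 Integral(1/asin(_y), (_y, g(x))) = C1 - 6*x/5


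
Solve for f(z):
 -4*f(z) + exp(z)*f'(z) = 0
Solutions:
 f(z) = C1*exp(-4*exp(-z))


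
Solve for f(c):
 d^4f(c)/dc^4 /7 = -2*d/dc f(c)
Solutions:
 f(c) = C1 + C4*exp(-14^(1/3)*c) + (C2*sin(14^(1/3)*sqrt(3)*c/2) + C3*cos(14^(1/3)*sqrt(3)*c/2))*exp(14^(1/3)*c/2)


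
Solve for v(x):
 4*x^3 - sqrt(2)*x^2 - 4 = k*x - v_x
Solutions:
 v(x) = C1 + k*x^2/2 - x^4 + sqrt(2)*x^3/3 + 4*x


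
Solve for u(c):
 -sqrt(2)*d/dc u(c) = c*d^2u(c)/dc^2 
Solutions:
 u(c) = C1 + C2*c^(1 - sqrt(2))


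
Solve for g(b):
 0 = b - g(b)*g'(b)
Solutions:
 g(b) = -sqrt(C1 + b^2)
 g(b) = sqrt(C1 + b^2)


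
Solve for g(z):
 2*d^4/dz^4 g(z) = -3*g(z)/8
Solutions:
 g(z) = (C1*sin(sqrt(2)*3^(1/4)*z/4) + C2*cos(sqrt(2)*3^(1/4)*z/4))*exp(-sqrt(2)*3^(1/4)*z/4) + (C3*sin(sqrt(2)*3^(1/4)*z/4) + C4*cos(sqrt(2)*3^(1/4)*z/4))*exp(sqrt(2)*3^(1/4)*z/4)


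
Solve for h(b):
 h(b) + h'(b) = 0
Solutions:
 h(b) = C1*exp(-b)


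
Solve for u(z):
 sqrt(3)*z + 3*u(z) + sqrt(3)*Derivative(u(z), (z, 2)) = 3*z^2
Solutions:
 u(z) = C1*sin(3^(1/4)*z) + C2*cos(3^(1/4)*z) + z^2 - sqrt(3)*z/3 - 2*sqrt(3)/3


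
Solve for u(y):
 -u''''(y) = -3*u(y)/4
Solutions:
 u(y) = C1*exp(-sqrt(2)*3^(1/4)*y/2) + C2*exp(sqrt(2)*3^(1/4)*y/2) + C3*sin(sqrt(2)*3^(1/4)*y/2) + C4*cos(sqrt(2)*3^(1/4)*y/2)


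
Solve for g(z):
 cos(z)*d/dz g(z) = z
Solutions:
 g(z) = C1 + Integral(z/cos(z), z)


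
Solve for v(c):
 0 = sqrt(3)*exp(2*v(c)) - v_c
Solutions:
 v(c) = log(-sqrt(-1/(C1 + sqrt(3)*c))) - log(2)/2
 v(c) = log(-1/(C1 + sqrt(3)*c))/2 - log(2)/2


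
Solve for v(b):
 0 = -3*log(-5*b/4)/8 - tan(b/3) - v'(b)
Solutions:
 v(b) = C1 - 3*b*log(-b)/8 - 3*b*log(5)/8 + 3*b/8 + 3*b*log(2)/4 + 3*log(cos(b/3))


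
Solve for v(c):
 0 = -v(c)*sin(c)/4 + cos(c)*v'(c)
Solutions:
 v(c) = C1/cos(c)^(1/4)


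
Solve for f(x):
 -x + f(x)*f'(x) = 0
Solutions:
 f(x) = -sqrt(C1 + x^2)
 f(x) = sqrt(C1 + x^2)


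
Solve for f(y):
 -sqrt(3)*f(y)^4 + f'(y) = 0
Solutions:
 f(y) = (-1/(C1 + 3*sqrt(3)*y))^(1/3)
 f(y) = (-1/(C1 + sqrt(3)*y))^(1/3)*(-3^(2/3) - 3*3^(1/6)*I)/6
 f(y) = (-1/(C1 + sqrt(3)*y))^(1/3)*(-3^(2/3) + 3*3^(1/6)*I)/6


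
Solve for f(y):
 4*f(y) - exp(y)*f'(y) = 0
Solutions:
 f(y) = C1*exp(-4*exp(-y))


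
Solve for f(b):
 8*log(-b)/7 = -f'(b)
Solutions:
 f(b) = C1 - 8*b*log(-b)/7 + 8*b/7


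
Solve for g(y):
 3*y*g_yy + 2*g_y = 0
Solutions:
 g(y) = C1 + C2*y^(1/3)


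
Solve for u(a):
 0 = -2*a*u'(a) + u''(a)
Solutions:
 u(a) = C1 + C2*erfi(a)


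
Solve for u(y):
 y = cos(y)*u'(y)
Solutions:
 u(y) = C1 + Integral(y/cos(y), y)


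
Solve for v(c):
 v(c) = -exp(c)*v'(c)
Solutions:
 v(c) = C1*exp(exp(-c))


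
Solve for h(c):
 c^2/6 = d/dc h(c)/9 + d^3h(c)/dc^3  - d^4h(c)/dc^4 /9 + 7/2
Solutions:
 h(c) = C1 + C2*exp(c*(-2^(2/3)*(sqrt(109) + 55)^(1/3)/4 - 9*2^(1/3)/(2*(sqrt(109) + 55)^(1/3)) + 3))*sin(2^(1/3)*sqrt(3)*c*(-2^(1/3)*(sqrt(109) + 55)^(1/3) + 18/(sqrt(109) + 55)^(1/3))/4) + C3*exp(c*(-2^(2/3)*(sqrt(109) + 55)^(1/3)/4 - 9*2^(1/3)/(2*(sqrt(109) + 55)^(1/3)) + 3))*cos(2^(1/3)*sqrt(3)*c*(-2^(1/3)*(sqrt(109) + 55)^(1/3) + 18/(sqrt(109) + 55)^(1/3))/4) + C4*exp(c*(9*2^(1/3)/(sqrt(109) + 55)^(1/3) + 3 + 2^(2/3)*(sqrt(109) + 55)^(1/3)/2)) + c^3/2 - 117*c/2


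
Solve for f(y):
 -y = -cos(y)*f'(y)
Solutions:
 f(y) = C1 + Integral(y/cos(y), y)


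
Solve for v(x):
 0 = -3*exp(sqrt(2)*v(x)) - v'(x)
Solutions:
 v(x) = sqrt(2)*(2*log(1/(C1 + 3*x)) - log(2))/4


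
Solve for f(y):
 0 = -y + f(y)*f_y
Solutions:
 f(y) = -sqrt(C1 + y^2)
 f(y) = sqrt(C1 + y^2)


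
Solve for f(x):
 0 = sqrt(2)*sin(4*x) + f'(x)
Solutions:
 f(x) = C1 + sqrt(2)*cos(4*x)/4


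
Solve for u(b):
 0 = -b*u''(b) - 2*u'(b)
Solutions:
 u(b) = C1 + C2/b


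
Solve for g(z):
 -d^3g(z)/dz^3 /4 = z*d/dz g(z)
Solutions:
 g(z) = C1 + Integral(C2*airyai(-2^(2/3)*z) + C3*airybi(-2^(2/3)*z), z)


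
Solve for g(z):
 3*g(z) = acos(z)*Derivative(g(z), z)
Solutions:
 g(z) = C1*exp(3*Integral(1/acos(z), z))


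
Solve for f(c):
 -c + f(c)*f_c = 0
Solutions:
 f(c) = -sqrt(C1 + c^2)
 f(c) = sqrt(C1 + c^2)


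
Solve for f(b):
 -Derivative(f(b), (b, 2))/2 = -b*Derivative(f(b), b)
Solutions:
 f(b) = C1 + C2*erfi(b)


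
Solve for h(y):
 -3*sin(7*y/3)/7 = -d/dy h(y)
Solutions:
 h(y) = C1 - 9*cos(7*y/3)/49


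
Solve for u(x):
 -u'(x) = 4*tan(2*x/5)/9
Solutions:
 u(x) = C1 + 10*log(cos(2*x/5))/9


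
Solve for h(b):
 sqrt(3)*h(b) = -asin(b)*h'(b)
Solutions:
 h(b) = C1*exp(-sqrt(3)*Integral(1/asin(b), b))


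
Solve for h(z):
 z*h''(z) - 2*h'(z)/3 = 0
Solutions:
 h(z) = C1 + C2*z^(5/3)


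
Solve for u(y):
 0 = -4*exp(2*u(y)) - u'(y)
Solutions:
 u(y) = log(-sqrt(-1/(C1 - 4*y))) - log(2)/2
 u(y) = log(-1/(C1 - 4*y))/2 - log(2)/2


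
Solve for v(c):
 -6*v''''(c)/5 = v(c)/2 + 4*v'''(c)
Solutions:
 v(c) = C1*exp(c*(-10 + sqrt(2)*sqrt(6*2^(1/3)*5^(2/3)/(11*sqrt(5) + 25)^(1/3) + 3*2^(2/3)*5^(1/3)*(11*sqrt(5) + 25)^(1/3) + 50))/12)*sin(sqrt(2)*c*sqrt(-100 + 6*2^(1/3)*5^(2/3)/(11*sqrt(5) + 25)^(1/3) + 3*2^(2/3)*5^(1/3)*(11*sqrt(5) + 25)^(1/3) + 500*sqrt(2)/sqrt(6*2^(1/3)*5^(2/3)/(11*sqrt(5) + 25)^(1/3) + 3*2^(2/3)*5^(1/3)*(11*sqrt(5) + 25)^(1/3) + 50))/12) + C2*exp(c*(-10 + sqrt(2)*sqrt(6*2^(1/3)*5^(2/3)/(11*sqrt(5) + 25)^(1/3) + 3*2^(2/3)*5^(1/3)*(11*sqrt(5) + 25)^(1/3) + 50))/12)*cos(sqrt(2)*c*sqrt(-100 + 6*2^(1/3)*5^(2/3)/(11*sqrt(5) + 25)^(1/3) + 3*2^(2/3)*5^(1/3)*(11*sqrt(5) + 25)^(1/3) + 500*sqrt(2)/sqrt(6*2^(1/3)*5^(2/3)/(11*sqrt(5) + 25)^(1/3) + 3*2^(2/3)*5^(1/3)*(11*sqrt(5) + 25)^(1/3) + 50))/12) + C3*exp(-c*(10 + sqrt(2)*sqrt(6*2^(1/3)*5^(2/3)/(11*sqrt(5) + 25)^(1/3) + 3*2^(2/3)*5^(1/3)*(11*sqrt(5) + 25)^(1/3) + 50) + sqrt(2)*sqrt(-3*2^(2/3)*5^(1/3)*(11*sqrt(5) + 25)^(1/3) - 6*2^(1/3)*5^(2/3)/(11*sqrt(5) + 25)^(1/3) + 500*sqrt(2)/sqrt(6*2^(1/3)*5^(2/3)/(11*sqrt(5) + 25)^(1/3) + 3*2^(2/3)*5^(1/3)*(11*sqrt(5) + 25)^(1/3) + 50) + 100))/12) + C4*exp(c*(-sqrt(2)*sqrt(6*2^(1/3)*5^(2/3)/(11*sqrt(5) + 25)^(1/3) + 3*2^(2/3)*5^(1/3)*(11*sqrt(5) + 25)^(1/3) + 50) - 10 + sqrt(2)*sqrt(-3*2^(2/3)*5^(1/3)*(11*sqrt(5) + 25)^(1/3) - 6*2^(1/3)*5^(2/3)/(11*sqrt(5) + 25)^(1/3) + 500*sqrt(2)/sqrt(6*2^(1/3)*5^(2/3)/(11*sqrt(5) + 25)^(1/3) + 3*2^(2/3)*5^(1/3)*(11*sqrt(5) + 25)^(1/3) + 50) + 100))/12)


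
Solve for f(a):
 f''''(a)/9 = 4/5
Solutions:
 f(a) = C1 + C2*a + C3*a^2 + C4*a^3 + 3*a^4/10


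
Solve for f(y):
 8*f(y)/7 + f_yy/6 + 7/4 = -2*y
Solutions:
 f(y) = C1*sin(4*sqrt(21)*y/7) + C2*cos(4*sqrt(21)*y/7) - 7*y/4 - 49/32


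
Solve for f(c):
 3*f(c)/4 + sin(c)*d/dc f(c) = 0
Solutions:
 f(c) = C1*(cos(c) + 1)^(3/8)/(cos(c) - 1)^(3/8)


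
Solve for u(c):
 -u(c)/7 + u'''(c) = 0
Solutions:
 u(c) = C3*exp(7^(2/3)*c/7) + (C1*sin(sqrt(3)*7^(2/3)*c/14) + C2*cos(sqrt(3)*7^(2/3)*c/14))*exp(-7^(2/3)*c/14)


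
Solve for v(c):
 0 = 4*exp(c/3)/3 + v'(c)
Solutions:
 v(c) = C1 - 4*exp(c/3)


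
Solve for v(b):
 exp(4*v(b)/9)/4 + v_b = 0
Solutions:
 v(b) = 9*log(-(1/(C1 + b))^(1/4)) + 9*log(3)/2
 v(b) = 9*log(1/(C1 + b))/4 + 9*log(3)/2
 v(b) = 9*log(-I*(1/(C1 + b))^(1/4)) + 9*log(3)/2
 v(b) = 9*log(I*(1/(C1 + b))^(1/4)) + 9*log(3)/2


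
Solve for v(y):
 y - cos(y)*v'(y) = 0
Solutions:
 v(y) = C1 + Integral(y/cos(y), y)


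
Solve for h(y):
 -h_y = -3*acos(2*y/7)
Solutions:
 h(y) = C1 + 3*y*acos(2*y/7) - 3*sqrt(49 - 4*y^2)/2


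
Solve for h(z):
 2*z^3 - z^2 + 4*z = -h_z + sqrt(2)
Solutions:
 h(z) = C1 - z^4/2 + z^3/3 - 2*z^2 + sqrt(2)*z


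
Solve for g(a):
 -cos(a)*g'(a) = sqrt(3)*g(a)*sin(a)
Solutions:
 g(a) = C1*cos(a)^(sqrt(3))


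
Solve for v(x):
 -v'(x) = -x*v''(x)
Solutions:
 v(x) = C1 + C2*x^2


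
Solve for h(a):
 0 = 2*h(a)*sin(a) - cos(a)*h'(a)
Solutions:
 h(a) = C1/cos(a)^2


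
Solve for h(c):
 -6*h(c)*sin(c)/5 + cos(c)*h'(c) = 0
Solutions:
 h(c) = C1/cos(c)^(6/5)


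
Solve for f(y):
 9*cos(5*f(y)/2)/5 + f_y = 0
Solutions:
 f(y) = -2*asin((C1 + exp(9*y))/(C1 - exp(9*y)))/5 + 2*pi/5
 f(y) = 2*asin((C1 + exp(9*y))/(C1 - exp(9*y)))/5


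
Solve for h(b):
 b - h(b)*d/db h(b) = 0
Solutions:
 h(b) = -sqrt(C1 + b^2)
 h(b) = sqrt(C1 + b^2)


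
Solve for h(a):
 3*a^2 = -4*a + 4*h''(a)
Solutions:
 h(a) = C1 + C2*a + a^4/16 + a^3/6


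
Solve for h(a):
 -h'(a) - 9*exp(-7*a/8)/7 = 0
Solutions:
 h(a) = C1 + 72*exp(-7*a/8)/49


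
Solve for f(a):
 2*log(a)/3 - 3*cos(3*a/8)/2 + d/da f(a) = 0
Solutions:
 f(a) = C1 - 2*a*log(a)/3 + 2*a/3 + 4*sin(3*a/8)


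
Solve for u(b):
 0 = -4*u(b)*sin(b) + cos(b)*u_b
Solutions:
 u(b) = C1/cos(b)^4


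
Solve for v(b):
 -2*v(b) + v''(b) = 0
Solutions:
 v(b) = C1*exp(-sqrt(2)*b) + C2*exp(sqrt(2)*b)


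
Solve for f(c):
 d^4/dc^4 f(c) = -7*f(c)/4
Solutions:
 f(c) = (C1*sin(7^(1/4)*c/2) + C2*cos(7^(1/4)*c/2))*exp(-7^(1/4)*c/2) + (C3*sin(7^(1/4)*c/2) + C4*cos(7^(1/4)*c/2))*exp(7^(1/4)*c/2)


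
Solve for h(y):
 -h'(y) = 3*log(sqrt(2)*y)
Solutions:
 h(y) = C1 - 3*y*log(y) - 3*y*log(2)/2 + 3*y


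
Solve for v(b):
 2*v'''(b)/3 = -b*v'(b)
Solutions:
 v(b) = C1 + Integral(C2*airyai(-2^(2/3)*3^(1/3)*b/2) + C3*airybi(-2^(2/3)*3^(1/3)*b/2), b)


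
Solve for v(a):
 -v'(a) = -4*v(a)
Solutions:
 v(a) = C1*exp(4*a)


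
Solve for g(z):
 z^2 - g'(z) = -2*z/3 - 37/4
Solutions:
 g(z) = C1 + z^3/3 + z^2/3 + 37*z/4


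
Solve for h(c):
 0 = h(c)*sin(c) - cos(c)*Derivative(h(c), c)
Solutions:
 h(c) = C1/cos(c)


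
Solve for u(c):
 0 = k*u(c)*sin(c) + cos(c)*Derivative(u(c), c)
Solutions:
 u(c) = C1*exp(k*log(cos(c)))


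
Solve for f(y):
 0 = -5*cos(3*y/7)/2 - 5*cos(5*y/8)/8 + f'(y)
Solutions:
 f(y) = C1 + 35*sin(3*y/7)/6 + sin(5*y/8)


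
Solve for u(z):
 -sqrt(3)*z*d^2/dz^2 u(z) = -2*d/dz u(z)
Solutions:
 u(z) = C1 + C2*z^(1 + 2*sqrt(3)/3)


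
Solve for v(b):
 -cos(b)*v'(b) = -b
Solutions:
 v(b) = C1 + Integral(b/cos(b), b)


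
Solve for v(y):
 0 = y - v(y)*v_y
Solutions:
 v(y) = -sqrt(C1 + y^2)
 v(y) = sqrt(C1 + y^2)


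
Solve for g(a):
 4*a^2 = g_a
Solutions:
 g(a) = C1 + 4*a^3/3


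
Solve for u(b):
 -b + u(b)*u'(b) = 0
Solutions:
 u(b) = -sqrt(C1 + b^2)
 u(b) = sqrt(C1 + b^2)


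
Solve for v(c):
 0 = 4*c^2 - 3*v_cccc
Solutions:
 v(c) = C1 + C2*c + C3*c^2 + C4*c^3 + c^6/270


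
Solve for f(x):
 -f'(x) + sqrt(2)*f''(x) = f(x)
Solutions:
 f(x) = C1*exp(sqrt(2)*x*(1 - sqrt(1 + 4*sqrt(2)))/4) + C2*exp(sqrt(2)*x*(1 + sqrt(1 + 4*sqrt(2)))/4)


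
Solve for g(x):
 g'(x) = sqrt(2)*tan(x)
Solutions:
 g(x) = C1 - sqrt(2)*log(cos(x))


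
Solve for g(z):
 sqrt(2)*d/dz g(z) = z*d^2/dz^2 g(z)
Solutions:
 g(z) = C1 + C2*z^(1 + sqrt(2))


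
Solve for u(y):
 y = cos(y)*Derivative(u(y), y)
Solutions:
 u(y) = C1 + Integral(y/cos(y), y)


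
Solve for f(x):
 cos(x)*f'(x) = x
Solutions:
 f(x) = C1 + Integral(x/cos(x), x)


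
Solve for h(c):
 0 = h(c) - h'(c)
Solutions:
 h(c) = C1*exp(c)


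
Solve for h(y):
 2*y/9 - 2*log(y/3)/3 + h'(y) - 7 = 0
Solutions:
 h(y) = C1 - y^2/9 + 2*y*log(y)/3 - 2*y*log(3)/3 + 19*y/3


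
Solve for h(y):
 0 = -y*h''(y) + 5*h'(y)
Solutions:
 h(y) = C1 + C2*y^6


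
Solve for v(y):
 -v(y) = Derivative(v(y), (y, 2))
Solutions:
 v(y) = C1*sin(y) + C2*cos(y)


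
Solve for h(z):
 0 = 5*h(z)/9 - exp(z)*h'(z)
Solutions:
 h(z) = C1*exp(-5*exp(-z)/9)


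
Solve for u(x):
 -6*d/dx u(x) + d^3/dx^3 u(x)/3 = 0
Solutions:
 u(x) = C1 + C2*exp(-3*sqrt(2)*x) + C3*exp(3*sqrt(2)*x)


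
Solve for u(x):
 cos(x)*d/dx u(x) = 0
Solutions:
 u(x) = C1


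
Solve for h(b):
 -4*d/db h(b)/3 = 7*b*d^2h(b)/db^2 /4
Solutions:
 h(b) = C1 + C2*b^(5/21)


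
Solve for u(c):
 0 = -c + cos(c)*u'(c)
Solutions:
 u(c) = C1 + Integral(c/cos(c), c)


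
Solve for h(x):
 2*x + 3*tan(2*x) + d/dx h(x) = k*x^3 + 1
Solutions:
 h(x) = C1 + k*x^4/4 - x^2 + x + 3*log(cos(2*x))/2


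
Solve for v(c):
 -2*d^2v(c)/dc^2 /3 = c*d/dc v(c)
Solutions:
 v(c) = C1 + C2*erf(sqrt(3)*c/2)


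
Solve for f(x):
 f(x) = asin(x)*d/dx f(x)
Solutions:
 f(x) = C1*exp(Integral(1/asin(x), x))


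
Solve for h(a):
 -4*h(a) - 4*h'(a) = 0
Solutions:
 h(a) = C1*exp(-a)


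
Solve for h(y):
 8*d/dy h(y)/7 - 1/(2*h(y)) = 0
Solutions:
 h(y) = -sqrt(C1 + 14*y)/4
 h(y) = sqrt(C1 + 14*y)/4


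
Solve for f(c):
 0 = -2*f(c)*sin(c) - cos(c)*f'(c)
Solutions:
 f(c) = C1*cos(c)^2


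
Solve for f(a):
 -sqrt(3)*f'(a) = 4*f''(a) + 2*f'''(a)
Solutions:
 f(a) = C1 + C2*exp(a*(-1 + sqrt(2)*sqrt(2 - sqrt(3))/2)) + C3*exp(-a*(sqrt(2)*sqrt(2 - sqrt(3))/2 + 1))


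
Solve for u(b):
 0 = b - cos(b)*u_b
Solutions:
 u(b) = C1 + Integral(b/cos(b), b)


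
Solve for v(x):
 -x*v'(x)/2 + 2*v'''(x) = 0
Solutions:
 v(x) = C1 + Integral(C2*airyai(2^(1/3)*x/2) + C3*airybi(2^(1/3)*x/2), x)


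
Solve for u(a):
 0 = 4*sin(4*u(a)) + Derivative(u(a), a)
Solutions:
 u(a) = -acos((-C1 - exp(32*a))/(C1 - exp(32*a)))/4 + pi/2
 u(a) = acos((-C1 - exp(32*a))/(C1 - exp(32*a)))/4


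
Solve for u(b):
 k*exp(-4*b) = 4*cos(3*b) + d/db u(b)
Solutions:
 u(b) = C1 - k*exp(-4*b)/4 - 4*sin(3*b)/3


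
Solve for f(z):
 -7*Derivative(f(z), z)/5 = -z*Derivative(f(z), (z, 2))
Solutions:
 f(z) = C1 + C2*z^(12/5)


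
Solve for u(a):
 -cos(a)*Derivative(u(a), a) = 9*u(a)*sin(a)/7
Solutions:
 u(a) = C1*cos(a)^(9/7)


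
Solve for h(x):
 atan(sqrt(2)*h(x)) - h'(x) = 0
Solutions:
 Integral(1/atan(sqrt(2)*_y), (_y, h(x))) = C1 + x


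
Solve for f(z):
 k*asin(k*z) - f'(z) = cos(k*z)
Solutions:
 f(z) = C1 + k*Piecewise((z*asin(k*z) + sqrt(-k^2*z^2 + 1)/k, Ne(k, 0)), (0, True)) - Piecewise((sin(k*z)/k, Ne(k, 0)), (z, True))


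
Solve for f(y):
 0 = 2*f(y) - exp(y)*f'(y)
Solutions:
 f(y) = C1*exp(-2*exp(-y))


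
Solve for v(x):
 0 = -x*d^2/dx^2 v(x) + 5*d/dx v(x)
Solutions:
 v(x) = C1 + C2*x^6


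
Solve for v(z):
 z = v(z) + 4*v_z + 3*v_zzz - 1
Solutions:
 v(z) = C1*exp(2^(1/3)*z*(-8/(9 + sqrt(337))^(1/3) + 2^(1/3)*(9 + sqrt(337))^(1/3))/12)*sin(2^(1/3)*sqrt(3)*z*(8/(9 + sqrt(337))^(1/3) + 2^(1/3)*(9 + sqrt(337))^(1/3))/12) + C2*exp(2^(1/3)*z*(-8/(9 + sqrt(337))^(1/3) + 2^(1/3)*(9 + sqrt(337))^(1/3))/12)*cos(2^(1/3)*sqrt(3)*z*(8/(9 + sqrt(337))^(1/3) + 2^(1/3)*(9 + sqrt(337))^(1/3))/12) + C3*exp(-2^(1/3)*z*(-8/(9 + sqrt(337))^(1/3) + 2^(1/3)*(9 + sqrt(337))^(1/3))/6) + z - 3


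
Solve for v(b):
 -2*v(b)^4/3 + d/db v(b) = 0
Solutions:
 v(b) = (-1/(C1 + 2*b))^(1/3)
 v(b) = (-1/(C1 + 2*b))^(1/3)*(-1 - sqrt(3)*I)/2
 v(b) = (-1/(C1 + 2*b))^(1/3)*(-1 + sqrt(3)*I)/2


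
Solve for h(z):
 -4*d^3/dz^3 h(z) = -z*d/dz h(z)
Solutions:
 h(z) = C1 + Integral(C2*airyai(2^(1/3)*z/2) + C3*airybi(2^(1/3)*z/2), z)


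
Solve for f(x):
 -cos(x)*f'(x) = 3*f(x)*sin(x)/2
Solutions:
 f(x) = C1*cos(x)^(3/2)


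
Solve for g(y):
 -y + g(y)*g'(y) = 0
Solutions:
 g(y) = -sqrt(C1 + y^2)
 g(y) = sqrt(C1 + y^2)


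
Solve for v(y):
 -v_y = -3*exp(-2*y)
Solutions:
 v(y) = C1 - 3*exp(-2*y)/2


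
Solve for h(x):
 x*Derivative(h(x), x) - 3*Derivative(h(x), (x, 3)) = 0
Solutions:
 h(x) = C1 + Integral(C2*airyai(3^(2/3)*x/3) + C3*airybi(3^(2/3)*x/3), x)


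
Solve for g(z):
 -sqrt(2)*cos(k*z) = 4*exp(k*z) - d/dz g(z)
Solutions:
 g(z) = C1 + 4*exp(k*z)/k + sqrt(2)*sin(k*z)/k


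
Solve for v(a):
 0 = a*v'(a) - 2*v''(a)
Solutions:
 v(a) = C1 + C2*erfi(a/2)


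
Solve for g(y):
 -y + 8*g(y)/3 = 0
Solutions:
 g(y) = 3*y/8


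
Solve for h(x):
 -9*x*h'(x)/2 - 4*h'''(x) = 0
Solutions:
 h(x) = C1 + Integral(C2*airyai(-3^(2/3)*x/2) + C3*airybi(-3^(2/3)*x/2), x)


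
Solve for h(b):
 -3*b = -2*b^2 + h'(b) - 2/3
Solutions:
 h(b) = C1 + 2*b^3/3 - 3*b^2/2 + 2*b/3


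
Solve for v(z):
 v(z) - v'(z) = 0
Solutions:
 v(z) = C1*exp(z)


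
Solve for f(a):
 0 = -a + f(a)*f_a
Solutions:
 f(a) = -sqrt(C1 + a^2)
 f(a) = sqrt(C1 + a^2)


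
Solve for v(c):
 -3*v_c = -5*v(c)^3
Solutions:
 v(c) = -sqrt(6)*sqrt(-1/(C1 + 5*c))/2
 v(c) = sqrt(6)*sqrt(-1/(C1 + 5*c))/2


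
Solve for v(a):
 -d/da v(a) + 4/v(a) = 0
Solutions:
 v(a) = -sqrt(C1 + 8*a)
 v(a) = sqrt(C1 + 8*a)


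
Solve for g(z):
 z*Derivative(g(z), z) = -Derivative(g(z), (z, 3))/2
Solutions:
 g(z) = C1 + Integral(C2*airyai(-2^(1/3)*z) + C3*airybi(-2^(1/3)*z), z)


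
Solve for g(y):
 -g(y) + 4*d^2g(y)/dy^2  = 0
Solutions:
 g(y) = C1*exp(-y/2) + C2*exp(y/2)


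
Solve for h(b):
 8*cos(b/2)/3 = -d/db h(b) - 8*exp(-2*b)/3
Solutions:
 h(b) = C1 - 16*sin(b/2)/3 + 4*exp(-2*b)/3


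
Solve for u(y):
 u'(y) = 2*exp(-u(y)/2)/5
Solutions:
 u(y) = 2*log(C1 + y/5)


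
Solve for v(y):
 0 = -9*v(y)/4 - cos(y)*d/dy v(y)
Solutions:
 v(y) = C1*(sin(y) - 1)^(9/8)/(sin(y) + 1)^(9/8)


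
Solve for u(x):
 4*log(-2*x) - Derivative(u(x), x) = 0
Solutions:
 u(x) = C1 + 4*x*log(-x) + 4*x*(-1 + log(2))


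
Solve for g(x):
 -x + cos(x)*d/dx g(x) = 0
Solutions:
 g(x) = C1 + Integral(x/cos(x), x)


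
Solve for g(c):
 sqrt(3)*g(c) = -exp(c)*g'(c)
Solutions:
 g(c) = C1*exp(sqrt(3)*exp(-c))


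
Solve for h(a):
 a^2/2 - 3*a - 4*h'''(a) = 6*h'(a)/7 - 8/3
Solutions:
 h(a) = C1 + C2*sin(sqrt(42)*a/14) + C3*cos(sqrt(42)*a/14) + 7*a^3/36 - 7*a^2/4 - 7*a/3


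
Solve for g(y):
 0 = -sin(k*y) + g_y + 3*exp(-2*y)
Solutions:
 g(y) = C1 + 3*exp(-2*y)/2 - cos(k*y)/k


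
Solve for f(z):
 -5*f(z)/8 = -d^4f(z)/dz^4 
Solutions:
 f(z) = C1*exp(-10^(1/4)*z/2) + C2*exp(10^(1/4)*z/2) + C3*sin(10^(1/4)*z/2) + C4*cos(10^(1/4)*z/2)


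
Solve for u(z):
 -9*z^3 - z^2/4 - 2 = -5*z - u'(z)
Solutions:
 u(z) = C1 + 9*z^4/4 + z^3/12 - 5*z^2/2 + 2*z


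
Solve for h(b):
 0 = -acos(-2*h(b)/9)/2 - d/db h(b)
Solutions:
 Integral(1/acos(-2*_y/9), (_y, h(b))) = C1 - b/2


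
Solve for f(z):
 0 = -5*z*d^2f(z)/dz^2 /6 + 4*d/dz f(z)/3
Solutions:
 f(z) = C1 + C2*z^(13/5)


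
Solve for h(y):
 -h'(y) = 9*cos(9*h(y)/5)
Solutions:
 9*y - 5*log(sin(9*h(y)/5) - 1)/18 + 5*log(sin(9*h(y)/5) + 1)/18 = C1


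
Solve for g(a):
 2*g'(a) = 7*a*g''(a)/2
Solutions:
 g(a) = C1 + C2*a^(11/7)


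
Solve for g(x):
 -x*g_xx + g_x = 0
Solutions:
 g(x) = C1 + C2*x^2


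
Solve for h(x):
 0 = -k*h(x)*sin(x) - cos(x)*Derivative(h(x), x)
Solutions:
 h(x) = C1*exp(k*log(cos(x)))


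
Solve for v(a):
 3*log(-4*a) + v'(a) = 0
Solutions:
 v(a) = C1 - 3*a*log(-a) + 3*a*(1 - 2*log(2))


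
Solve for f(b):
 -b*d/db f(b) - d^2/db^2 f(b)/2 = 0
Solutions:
 f(b) = C1 + C2*erf(b)


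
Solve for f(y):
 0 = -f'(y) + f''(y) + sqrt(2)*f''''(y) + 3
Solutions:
 f(y) = C1 + C2*exp(-y*(-2*2^(1/6)*3^(2/3)/(9*sqrt(2) + sqrt(6)*sqrt(2*sqrt(2) + 27))^(1/3) + 6^(1/3)*(9*sqrt(2) + sqrt(6)*sqrt(2*sqrt(2) + 27))^(1/3))/12)*sin(y*(6*6^(1/6)/(9*sqrt(2) + sqrt(6)*sqrt(2*sqrt(2) + 27))^(1/3) + 2^(1/3)*3^(5/6)*(9*sqrt(2) + sqrt(6)*sqrt(2*sqrt(2) + 27))^(1/3))/12) + C3*exp(-y*(-2*2^(1/6)*3^(2/3)/(9*sqrt(2) + sqrt(6)*sqrt(2*sqrt(2) + 27))^(1/3) + 6^(1/3)*(9*sqrt(2) + sqrt(6)*sqrt(2*sqrt(2) + 27))^(1/3))/12)*cos(y*(6*6^(1/6)/(9*sqrt(2) + sqrt(6)*sqrt(2*sqrt(2) + 27))^(1/3) + 2^(1/3)*3^(5/6)*(9*sqrt(2) + sqrt(6)*sqrt(2*sqrt(2) + 27))^(1/3))/12) + C4*exp(y*(-2*2^(1/6)*3^(2/3)/(9*sqrt(2) + sqrt(6)*sqrt(2*sqrt(2) + 27))^(1/3) + 6^(1/3)*(9*sqrt(2) + sqrt(6)*sqrt(2*sqrt(2) + 27))^(1/3))/6) + 3*y


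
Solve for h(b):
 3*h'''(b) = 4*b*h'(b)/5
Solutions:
 h(b) = C1 + Integral(C2*airyai(30^(2/3)*b/15) + C3*airybi(30^(2/3)*b/15), b)


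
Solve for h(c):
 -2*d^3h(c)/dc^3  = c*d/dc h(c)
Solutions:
 h(c) = C1 + Integral(C2*airyai(-2^(2/3)*c/2) + C3*airybi(-2^(2/3)*c/2), c)


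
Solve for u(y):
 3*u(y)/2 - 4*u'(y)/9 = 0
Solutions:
 u(y) = C1*exp(27*y/8)


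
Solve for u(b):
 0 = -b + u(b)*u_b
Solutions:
 u(b) = -sqrt(C1 + b^2)
 u(b) = sqrt(C1 + b^2)


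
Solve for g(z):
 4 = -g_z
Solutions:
 g(z) = C1 - 4*z


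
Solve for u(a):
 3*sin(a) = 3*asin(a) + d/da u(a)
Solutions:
 u(a) = C1 - 3*a*asin(a) - 3*sqrt(1 - a^2) - 3*cos(a)


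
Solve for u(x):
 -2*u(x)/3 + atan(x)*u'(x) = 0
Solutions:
 u(x) = C1*exp(2*Integral(1/atan(x), x)/3)


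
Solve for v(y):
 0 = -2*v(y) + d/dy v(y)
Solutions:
 v(y) = C1*exp(2*y)


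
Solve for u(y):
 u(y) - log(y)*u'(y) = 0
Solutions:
 u(y) = C1*exp(li(y))


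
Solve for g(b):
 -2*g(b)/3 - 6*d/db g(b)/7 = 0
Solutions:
 g(b) = C1*exp(-7*b/9)


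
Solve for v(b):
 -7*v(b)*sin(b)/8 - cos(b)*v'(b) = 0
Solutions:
 v(b) = C1*cos(b)^(7/8)


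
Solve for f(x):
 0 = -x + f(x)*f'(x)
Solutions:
 f(x) = -sqrt(C1 + x^2)
 f(x) = sqrt(C1 + x^2)


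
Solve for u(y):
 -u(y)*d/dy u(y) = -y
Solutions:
 u(y) = -sqrt(C1 + y^2)
 u(y) = sqrt(C1 + y^2)


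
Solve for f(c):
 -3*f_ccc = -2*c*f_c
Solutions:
 f(c) = C1 + Integral(C2*airyai(2^(1/3)*3^(2/3)*c/3) + C3*airybi(2^(1/3)*3^(2/3)*c/3), c)


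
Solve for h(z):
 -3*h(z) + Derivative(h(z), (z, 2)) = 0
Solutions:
 h(z) = C1*exp(-sqrt(3)*z) + C2*exp(sqrt(3)*z)


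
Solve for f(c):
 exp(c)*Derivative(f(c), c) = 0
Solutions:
 f(c) = C1


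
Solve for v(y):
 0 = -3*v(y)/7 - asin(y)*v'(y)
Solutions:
 v(y) = C1*exp(-3*Integral(1/asin(y), y)/7)


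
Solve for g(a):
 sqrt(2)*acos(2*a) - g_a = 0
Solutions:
 g(a) = C1 + sqrt(2)*(a*acos(2*a) - sqrt(1 - 4*a^2)/2)


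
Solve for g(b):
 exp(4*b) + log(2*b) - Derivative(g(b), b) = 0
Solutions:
 g(b) = C1 + b*log(b) + b*(-1 + log(2)) + exp(4*b)/4


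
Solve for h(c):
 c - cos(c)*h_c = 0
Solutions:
 h(c) = C1 + Integral(c/cos(c), c)


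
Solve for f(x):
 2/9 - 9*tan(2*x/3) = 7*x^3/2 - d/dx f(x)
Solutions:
 f(x) = C1 + 7*x^4/8 - 2*x/9 - 27*log(cos(2*x/3))/2


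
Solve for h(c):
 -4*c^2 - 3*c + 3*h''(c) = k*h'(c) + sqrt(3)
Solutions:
 h(c) = C1 + C2*exp(c*k/3) - 4*c^3/(3*k) - 3*c^2/(2*k) - 12*c^2/k^2 - sqrt(3)*c/k - 9*c/k^2 - 72*c/k^3
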